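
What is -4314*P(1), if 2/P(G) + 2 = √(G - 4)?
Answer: 17256/7 + 8628*I*√3/7 ≈ 2465.1 + 2134.9*I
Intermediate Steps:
P(G) = 2/(-2 + √(-4 + G)) (P(G) = 2/(-2 + √(G - 4)) = 2/(-2 + √(-4 + G)))
-4314*P(1) = -8628/(-2 + √(-4 + 1)) = -8628/(-2 + √(-3)) = -8628/(-2 + I*√3)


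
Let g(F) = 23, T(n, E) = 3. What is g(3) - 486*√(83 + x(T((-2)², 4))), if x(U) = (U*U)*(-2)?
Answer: 23 - 486*√65 ≈ -3895.3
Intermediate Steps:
x(U) = -2*U² (x(U) = U²*(-2) = -2*U²)
g(3) - 486*√(83 + x(T((-2)², 4))) = 23 - 486*√(83 - 2*3²) = 23 - 486*√(83 - 2*9) = 23 - 486*√(83 - 18) = 23 - 486*√65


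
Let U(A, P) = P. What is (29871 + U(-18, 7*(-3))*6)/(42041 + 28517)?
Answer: 29745/70558 ≈ 0.42157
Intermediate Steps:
(29871 + U(-18, 7*(-3))*6)/(42041 + 28517) = (29871 + (7*(-3))*6)/(42041 + 28517) = (29871 - 21*6)/70558 = (29871 - 126)*(1/70558) = 29745*(1/70558) = 29745/70558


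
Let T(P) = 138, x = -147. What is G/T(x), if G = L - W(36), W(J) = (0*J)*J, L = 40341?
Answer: 13447/46 ≈ 292.33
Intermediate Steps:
W(J) = 0 (W(J) = 0*J = 0)
G = 40341 (G = 40341 - 1*0 = 40341 + 0 = 40341)
G/T(x) = 40341/138 = 40341*(1/138) = 13447/46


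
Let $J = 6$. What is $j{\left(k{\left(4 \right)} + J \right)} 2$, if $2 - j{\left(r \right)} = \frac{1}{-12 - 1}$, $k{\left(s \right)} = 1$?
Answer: $\frac{54}{13} \approx 4.1538$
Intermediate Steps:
$j{\left(r \right)} = \frac{27}{13}$ ($j{\left(r \right)} = 2 - \frac{1}{-12 - 1} = 2 - \frac{1}{-13} = 2 - - \frac{1}{13} = 2 + \frac{1}{13} = \frac{27}{13}$)
$j{\left(k{\left(4 \right)} + J \right)} 2 = \frac{27}{13} \cdot 2 = \frac{54}{13}$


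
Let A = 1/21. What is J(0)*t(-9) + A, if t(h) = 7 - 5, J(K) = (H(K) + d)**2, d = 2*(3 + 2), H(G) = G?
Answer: 4201/21 ≈ 200.05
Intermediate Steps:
d = 10 (d = 2*5 = 10)
J(K) = (10 + K)**2 (J(K) = (K + 10)**2 = (10 + K)**2)
t(h) = 2
A = 1/21 ≈ 0.047619
J(0)*t(-9) + A = (10 + 0)**2*2 + 1/21 = 10**2*2 + 1/21 = 100*2 + 1/21 = 200 + 1/21 = 4201/21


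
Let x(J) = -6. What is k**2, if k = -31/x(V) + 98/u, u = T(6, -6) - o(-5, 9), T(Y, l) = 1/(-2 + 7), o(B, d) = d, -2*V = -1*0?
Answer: 38809/1089 ≈ 35.637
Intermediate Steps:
V = 0 (V = -(-1)*0/2 = -1/2*0 = 0)
T(Y, l) = 1/5
u = -44/5 (u = 1/5 - 1*9 = 1/5 - 9 = -44/5 ≈ -8.8000)
k = -197/33 (k = -31/(-6) + 98/(-44/5) = -31*(-1/6) + 98*(-5/44) = 31/6 - 245/22 = -197/33 ≈ -5.9697)
k**2 = (-197/33)**2 = 38809/1089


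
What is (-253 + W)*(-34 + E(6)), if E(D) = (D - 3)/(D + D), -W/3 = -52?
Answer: 13095/4 ≈ 3273.8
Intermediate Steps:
W = 156 (W = -3*(-52) = 156)
E(D) = (-3 + D)/(2*D) (E(D) = (-3 + D)/((2*D)) = (-3 + D)*(1/(2*D)) = (-3 + D)/(2*D))
(-253 + W)*(-34 + E(6)) = (-253 + 156)*(-34 + (½)*(-3 + 6)/6) = -97*(-34 + (½)*(⅙)*3) = -97*(-34 + ¼) = -97*(-135/4) = 13095/4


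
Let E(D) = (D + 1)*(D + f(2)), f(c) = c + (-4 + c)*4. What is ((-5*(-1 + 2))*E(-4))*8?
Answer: -1200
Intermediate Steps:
f(c) = -16 + 5*c (f(c) = c + (-16 + 4*c) = -16 + 5*c)
E(D) = (1 + D)*(-6 + D) (E(D) = (D + 1)*(D + (-16 + 5*2)) = (1 + D)*(D + (-16 + 10)) = (1 + D)*(D - 6) = (1 + D)*(-6 + D))
((-5*(-1 + 2))*E(-4))*8 = ((-5*(-1 + 2))*(-6 + (-4)² - 5*(-4)))*8 = ((-5*1)*(-6 + 16 + 20))*8 = -5*30*8 = -150*8 = -1200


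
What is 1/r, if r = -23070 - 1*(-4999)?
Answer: -1/18071 ≈ -5.5337e-5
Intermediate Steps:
r = -18071 (r = -23070 + 4999 = -18071)
1/r = 1/(-18071) = -1/18071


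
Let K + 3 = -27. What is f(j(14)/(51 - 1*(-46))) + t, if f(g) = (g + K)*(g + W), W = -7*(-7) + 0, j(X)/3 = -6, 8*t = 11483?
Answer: -2869093/75272 ≈ -38.116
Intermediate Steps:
t = 11483/8 (t = (⅛)*11483 = 11483/8 ≈ 1435.4)
j(X) = -18 (j(X) = 3*(-6) = -18)
W = 49 (W = 49 + 0 = 49)
K = -30 (K = -3 - 27 = -30)
f(g) = (-30 + g)*(49 + g) (f(g) = (g - 30)*(g + 49) = (-30 + g)*(49 + g))
f(j(14)/(51 - 1*(-46))) + t = (-1470 + (-18/(51 - 1*(-46)))² + 19*(-18/(51 - 1*(-46)))) + 11483/8 = (-1470 + (-18/(51 + 46))² + 19*(-18/(51 + 46))) + 11483/8 = (-1470 + (-18/97)² + 19*(-18/97)) + 11483/8 = (-1470 + 324/9409 - 342/97) + 11483/8 = -13864080/9409 + 11483/8 = -2869093/75272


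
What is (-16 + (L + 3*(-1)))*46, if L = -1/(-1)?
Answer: -828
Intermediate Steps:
L = 1 (L = -1*(-1) = 1)
(-16 + (L + 3*(-1)))*46 = (-16 + (1 + 3*(-1)))*46 = (-16 + (1 - 3))*46 = (-16 - 2)*46 = -18*46 = -828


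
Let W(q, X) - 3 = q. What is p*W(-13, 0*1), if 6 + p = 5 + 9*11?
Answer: -980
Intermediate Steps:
W(q, X) = 3 + q
p = 98 (p = -6 + (5 + 9*11) = -6 + (5 + 99) = -6 + 104 = 98)
p*W(-13, 0*1) = 98*(3 - 13) = 98*(-10) = -980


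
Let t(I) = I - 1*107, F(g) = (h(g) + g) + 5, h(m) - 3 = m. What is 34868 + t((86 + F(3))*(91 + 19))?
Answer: 45761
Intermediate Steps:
h(m) = 3 + m
F(g) = 8 + 2*g (F(g) = ((3 + g) + g) + 5 = (3 + 2*g) + 5 = 8 + 2*g)
t(I) = -107 + I (t(I) = I - 107 = -107 + I)
34868 + t((86 + F(3))*(91 + 19)) = 34868 + (-107 + (86 + (8 + 2*3))*(91 + 19)) = 34868 + (-107 + (86 + (8 + 6))*110) = 34868 + (-107 + (86 + 14)*110) = 34868 + (-107 + 100*110) = 34868 + (-107 + 11000) = 34868 + 10893 = 45761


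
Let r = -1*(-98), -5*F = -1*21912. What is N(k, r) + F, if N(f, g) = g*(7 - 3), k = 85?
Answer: 23872/5 ≈ 4774.4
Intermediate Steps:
F = 21912/5 (F = -(-1)*21912/5 = -⅕*(-21912) = 21912/5 ≈ 4382.4)
r = 98
N(f, g) = 4*g (N(f, g) = g*4 = 4*g)
N(k, r) + F = 4*98 + 21912/5 = 392 + 21912/5 = 23872/5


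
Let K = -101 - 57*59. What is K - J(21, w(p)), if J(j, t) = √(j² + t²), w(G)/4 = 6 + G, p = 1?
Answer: -3499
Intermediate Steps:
w(G) = 24 + 4*G (w(G) = 4*(6 + G) = 24 + 4*G)
K = -3464 (K = -101 - 3363 = -3464)
K - J(21, w(p)) = -3464 - √(21² + (24 + 4*1)²) = -3464 - √(441 + (24 + 4)²) = -3464 - √(441 + 28²) = -3464 - √(441 + 784) = -3464 - √1225 = -3464 - 1*35 = -3464 - 35 = -3499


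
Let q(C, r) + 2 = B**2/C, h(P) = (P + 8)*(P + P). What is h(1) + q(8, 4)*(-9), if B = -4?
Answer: 18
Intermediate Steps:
h(P) = 2*P*(8 + P) (h(P) = (8 + P)*(2*P) = 2*P*(8 + P))
q(C, r) = -2 + 16/C (q(C, r) = -2 + (-4)**2/C = -2 + 16/C)
h(1) + q(8, 4)*(-9) = 2*1*(8 + 1) + (-2 + 16/8)*(-9) = 2*1*9 + (-2 + 16*(1/8))*(-9) = 18 + (-2 + 2)*(-9) = 18 + 0*(-9) = 18 + 0 = 18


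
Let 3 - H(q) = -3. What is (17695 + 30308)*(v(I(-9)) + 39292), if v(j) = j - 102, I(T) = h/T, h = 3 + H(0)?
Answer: 1881189567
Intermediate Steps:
H(q) = 6 (H(q) = 3 - 1*(-3) = 3 + 3 = 6)
h = 9 (h = 3 + 6 = 9)
I(T) = 9/T
v(j) = -102 + j
(17695 + 30308)*(v(I(-9)) + 39292) = (17695 + 30308)*((-102 + 9/(-9)) + 39292) = 48003*((-102 + 9*(-⅑)) + 39292) = 48003*((-102 - 1) + 39292) = 48003*(-103 + 39292) = 48003*39189 = 1881189567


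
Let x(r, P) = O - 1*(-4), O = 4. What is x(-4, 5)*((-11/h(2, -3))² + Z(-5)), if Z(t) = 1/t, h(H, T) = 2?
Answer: 1202/5 ≈ 240.40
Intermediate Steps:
x(r, P) = 8 (x(r, P) = 4 - 1*(-4) = 4 + 4 = 8)
x(-4, 5)*((-11/h(2, -3))² + Z(-5)) = 8*((-11/2)² + 1/(-5)) = 8*((-11*½)² - ⅕) = 8*((-11/2)² - ⅕) = 8*(121/4 - ⅕) = 8*(601/20) = 1202/5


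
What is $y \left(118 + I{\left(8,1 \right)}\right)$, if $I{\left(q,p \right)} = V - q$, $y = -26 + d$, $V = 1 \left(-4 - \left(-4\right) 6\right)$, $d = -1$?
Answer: $-3510$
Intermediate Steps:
$V = 20$ ($V = 1 \left(-4 - -24\right) = 1 \left(-4 + 24\right) = 1 \cdot 20 = 20$)
$y = -27$ ($y = -26 - 1 = -27$)
$I{\left(q,p \right)} = 20 - q$
$y \left(118 + I{\left(8,1 \right)}\right) = - 27 \left(118 + \left(20 - 8\right)\right) = - 27 \left(118 + 12\right) = \left(-27\right) 130 = -3510$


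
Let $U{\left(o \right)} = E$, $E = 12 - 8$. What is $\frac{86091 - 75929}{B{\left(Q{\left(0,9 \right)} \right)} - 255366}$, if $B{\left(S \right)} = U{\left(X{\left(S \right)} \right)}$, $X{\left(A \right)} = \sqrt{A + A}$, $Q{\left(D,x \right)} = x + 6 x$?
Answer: $- \frac{5081}{127681} \approx -0.039795$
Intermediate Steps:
$Q{\left(D,x \right)} = 7 x$
$E = 4$ ($E = 12 - 8 = 4$)
$X{\left(A \right)} = \sqrt{2} \sqrt{A}$ ($X{\left(A \right)} = \sqrt{2 A} = \sqrt{2} \sqrt{A}$)
$U{\left(o \right)} = 4$
$B{\left(S \right)} = 4$
$\frac{86091 - 75929}{B{\left(Q{\left(0,9 \right)} \right)} - 255366} = \frac{86091 - 75929}{4 - 255366} = \frac{10162}{-255362} = 10162 \left(- \frac{1}{255362}\right) = - \frac{5081}{127681}$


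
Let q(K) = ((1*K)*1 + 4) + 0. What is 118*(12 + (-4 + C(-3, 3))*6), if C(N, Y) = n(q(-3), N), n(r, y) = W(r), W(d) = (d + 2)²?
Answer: 4956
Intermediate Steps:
q(K) = 4 + K (q(K) = (K*1 + 4) + 0 = (K + 4) + 0 = (4 + K) + 0 = 4 + K)
W(d) = (2 + d)²
n(r, y) = (2 + r)²
C(N, Y) = 9 (C(N, Y) = (2 + (4 - 3))² = (2 + 1)² = 3² = 9)
118*(12 + (-4 + C(-3, 3))*6) = 118*(12 + (-4 + 9)*6) = 118*(12 + 5*6) = 118*(12 + 30) = 118*42 = 4956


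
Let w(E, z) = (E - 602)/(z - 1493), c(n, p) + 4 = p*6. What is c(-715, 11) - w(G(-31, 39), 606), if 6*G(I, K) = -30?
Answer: 54387/887 ≈ 61.316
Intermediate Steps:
c(n, p) = -4 + 6*p (c(n, p) = -4 + p*6 = -4 + 6*p)
G(I, K) = -5 (G(I, K) = (1/6)*(-30) = -5)
w(E, z) = (-602 + E)/(-1493 + z)
c(-715, 11) - w(G(-31, 39), 606) = (-4 + 6*11) - (-602 - 5)/(-1493 + 606) = (-4 + 66) - (-607)/(-887) = 62 - (-1)*(-607)/887 = 62 - 1*607/887 = 62 - 607/887 = 54387/887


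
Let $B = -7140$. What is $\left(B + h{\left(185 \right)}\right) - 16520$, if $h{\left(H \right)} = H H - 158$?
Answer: $10407$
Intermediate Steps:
$h{\left(H \right)} = -158 + H^{2}$ ($h{\left(H \right)} = H^{2} - 158 = -158 + H^{2}$)
$\left(B + h{\left(185 \right)}\right) - 16520 = \left(-7140 - \left(158 - 185^{2}\right)\right) - 16520 = \left(-7140 + \left(-158 + 34225\right)\right) - 16520 = \left(-7140 + 34067\right) - 16520 = 26927 - 16520 = 10407$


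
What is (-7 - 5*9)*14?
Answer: -728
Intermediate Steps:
(-7 - 5*9)*14 = (-7 - 45)*14 = -52*14 = -728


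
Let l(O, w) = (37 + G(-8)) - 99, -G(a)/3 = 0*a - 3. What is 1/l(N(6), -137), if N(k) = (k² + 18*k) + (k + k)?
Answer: -1/53 ≈ -0.018868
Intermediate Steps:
G(a) = 9 (G(a) = -3*(0*a - 3) = -3*(0 - 3) = -3*(-3) = 9)
N(k) = k² + 20*k (N(k) = (k² + 18*k) + 2*k = k² + 20*k)
l(O, w) = -53 (l(O, w) = (37 + 9) - 99 = 46 - 99 = -53)
1/l(N(6), -137) = 1/(-53) = -1/53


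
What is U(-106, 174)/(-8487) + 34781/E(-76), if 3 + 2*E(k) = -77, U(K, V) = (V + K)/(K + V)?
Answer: -295186387/339480 ≈ -869.53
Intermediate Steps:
U(K, V) = 1 (U(K, V) = (K + V)/(K + V) = 1)
E(k) = -40 (E(k) = -3/2 + (1/2)*(-77) = -3/2 - 77/2 = -40)
U(-106, 174)/(-8487) + 34781/E(-76) = 1/(-8487) + 34781/(-40) = 1*(-1/8487) + 34781*(-1/40) = -1/8487 - 34781/40 = -295186387/339480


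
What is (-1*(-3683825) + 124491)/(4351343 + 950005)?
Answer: 952079/1325337 ≈ 0.71837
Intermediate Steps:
(-1*(-3683825) + 124491)/(4351343 + 950005) = (3683825 + 124491)/5301348 = 3808316*(1/5301348) = 952079/1325337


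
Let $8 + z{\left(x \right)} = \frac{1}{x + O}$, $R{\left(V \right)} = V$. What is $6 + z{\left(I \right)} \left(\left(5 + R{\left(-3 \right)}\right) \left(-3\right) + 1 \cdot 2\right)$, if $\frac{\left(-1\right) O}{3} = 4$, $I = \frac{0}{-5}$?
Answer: $\frac{115}{3} \approx 38.333$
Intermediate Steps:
$I = 0$ ($I = 0 \left(- \frac{1}{5}\right) = 0$)
$O = -12$ ($O = \left(-3\right) 4 = -12$)
$z{\left(x \right)} = -8 + \frac{1}{-12 + x}$ ($z{\left(x \right)} = -8 + \frac{1}{x - 12} = -8 + \frac{1}{-12 + x}$)
$6 + z{\left(I \right)} \left(\left(5 + R{\left(-3 \right)}\right) \left(-3\right) + 1 \cdot 2\right) = 6 + \frac{97 - 0}{-12 + 0} \left(\left(5 - 3\right) \left(-3\right) + 1 \cdot 2\right) = 6 + \frac{97 + 0}{-12} \left(2 \left(-3\right) + 2\right) = 6 + \left(- \frac{1}{12}\right) 97 \left(-6 + 2\right) = 6 - - \frac{97}{3} = 6 + \frac{97}{3} = \frac{115}{3}$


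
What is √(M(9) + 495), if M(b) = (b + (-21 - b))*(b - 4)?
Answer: √390 ≈ 19.748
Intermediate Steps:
M(b) = 84 - 21*b (M(b) = -21*(-4 + b) = 84 - 21*b)
√(M(9) + 495) = √((84 - 21*9) + 495) = √((84 - 189) + 495) = √(-105 + 495) = √390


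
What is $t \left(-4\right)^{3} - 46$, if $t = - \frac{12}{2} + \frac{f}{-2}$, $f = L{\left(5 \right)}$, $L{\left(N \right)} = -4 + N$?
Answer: $370$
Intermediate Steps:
$f = 1$ ($f = -4 + 5 = 1$)
$t = - \frac{13}{2}$ ($t = - \frac{12}{2} + 1 \frac{1}{-2} = \left(-12\right) \frac{1}{2} + 1 \left(- \frac{1}{2}\right) = -6 - \frac{1}{2} = - \frac{13}{2} \approx -6.5$)
$t \left(-4\right)^{3} - 46 = - \frac{13 \left(-4\right)^{3}}{2} - 46 = \left(- \frac{13}{2}\right) \left(-64\right) - 46 = 416 - 46 = 370$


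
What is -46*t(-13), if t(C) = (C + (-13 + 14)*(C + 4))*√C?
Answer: 1012*I*√13 ≈ 3648.8*I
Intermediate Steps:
t(C) = √C*(4 + 2*C) (t(C) = (C + 1*(4 + C))*√C = (C + (4 + C))*√C = (4 + 2*C)*√C = √C*(4 + 2*C))
-46*t(-13) = -92*√(-13)*(2 - 13) = -92*I*√13*(-11) = -(-1012)*I*√13 = 1012*I*√13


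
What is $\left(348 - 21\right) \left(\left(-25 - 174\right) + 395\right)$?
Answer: $64092$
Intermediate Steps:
$\left(348 - 21\right) \left(\left(-25 - 174\right) + 395\right) = 327 \left(\left(-25 - 174\right) + 395\right) = 327 \left(-199 + 395\right) = 327 \cdot 196 = 64092$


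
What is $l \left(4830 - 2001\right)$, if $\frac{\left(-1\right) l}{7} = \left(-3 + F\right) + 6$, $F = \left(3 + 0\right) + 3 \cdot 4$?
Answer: $-356454$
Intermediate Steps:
$F = 15$ ($F = 3 + 12 = 15$)
$l = -126$ ($l = - 7 \left(\left(-3 + 15\right) + 6\right) = - 7 \left(12 + 6\right) = \left(-7\right) 18 = -126$)
$l \left(4830 - 2001\right) = - 126 \left(4830 - 2001\right) = \left(-126\right) 2829 = -356454$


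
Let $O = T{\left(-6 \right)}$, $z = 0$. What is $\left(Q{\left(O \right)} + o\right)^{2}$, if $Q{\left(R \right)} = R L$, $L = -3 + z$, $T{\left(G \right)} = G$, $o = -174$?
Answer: $24336$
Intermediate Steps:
$L = -3$ ($L = -3 + 0 = -3$)
$O = -6$
$Q{\left(R \right)} = - 3 R$ ($Q{\left(R \right)} = R \left(-3\right) = - 3 R$)
$\left(Q{\left(O \right)} + o\right)^{2} = \left(\left(-3\right) \left(-6\right) - 174\right)^{2} = \left(18 - 174\right)^{2} = \left(-156\right)^{2} = 24336$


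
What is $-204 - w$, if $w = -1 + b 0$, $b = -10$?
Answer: $-203$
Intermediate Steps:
$w = -1$ ($w = -1 - 0 = -1 + 0 = -1$)
$-204 - w = -204 - -1 = -204 + 1 = -203$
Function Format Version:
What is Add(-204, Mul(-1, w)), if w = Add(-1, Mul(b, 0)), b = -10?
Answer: -203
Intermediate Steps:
w = -1 (w = Add(-1, Mul(-10, 0)) = Add(-1, 0) = -1)
Add(-204, Mul(-1, w)) = Add(-204, Mul(-1, -1)) = Add(-204, 1) = -203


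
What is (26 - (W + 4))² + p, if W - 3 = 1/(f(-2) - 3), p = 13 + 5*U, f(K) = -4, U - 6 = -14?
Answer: 16633/49 ≈ 339.45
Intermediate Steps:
U = -8 (U = 6 - 14 = -8)
p = -27 (p = 13 + 5*(-8) = 13 - 40 = -27)
W = 20/7 (W = 3 + 1/(-4 - 3) = 3 + 1/(-7) = 3 - ⅐ = 20/7 ≈ 2.8571)
(26 - (W + 4))² + p = (26 - (20/7 + 4))² - 27 = (26 - 1*48/7)² - 27 = (26 - 48/7)² - 27 = (134/7)² - 27 = 17956/49 - 27 = 16633/49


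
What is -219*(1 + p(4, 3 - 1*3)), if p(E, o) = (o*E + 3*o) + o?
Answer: -219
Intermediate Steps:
p(E, o) = 4*o + E*o (p(E, o) = (E*o + 3*o) + o = (3*o + E*o) + o = 4*o + E*o)
-219*(1 + p(4, 3 - 1*3)) = -219*(1 + (3 - 1*3)*(4 + 4)) = -219*(1 + (3 - 3)*8) = -219*(1 + 0*8) = -219*(1 + 0) = -219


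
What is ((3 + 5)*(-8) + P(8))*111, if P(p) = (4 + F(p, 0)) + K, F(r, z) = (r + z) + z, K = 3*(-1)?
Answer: -6105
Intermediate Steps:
K = -3
F(r, z) = r + 2*z
P(p) = 1 + p (P(p) = (4 + (p + 2*0)) - 3 = (4 + (p + 0)) - 3 = (4 + p) - 3 = 1 + p)
((3 + 5)*(-8) + P(8))*111 = ((3 + 5)*(-8) + (1 + 8))*111 = (8*(-8) + 9)*111 = (-64 + 9)*111 = -55*111 = -6105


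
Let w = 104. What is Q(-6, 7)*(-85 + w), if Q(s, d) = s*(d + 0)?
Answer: -798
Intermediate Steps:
Q(s, d) = d*s (Q(s, d) = s*d = d*s)
Q(-6, 7)*(-85 + w) = (7*(-6))*(-85 + 104) = -42*19 = -798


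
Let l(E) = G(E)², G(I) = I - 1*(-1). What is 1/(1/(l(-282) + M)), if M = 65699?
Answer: 144660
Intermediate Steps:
G(I) = 1 + I (G(I) = I + 1 = 1 + I)
l(E) = (1 + E)²
1/(1/(l(-282) + M)) = 1/(1/((1 - 282)² + 65699)) = 1/(1/((-281)² + 65699)) = 1/(1/(78961 + 65699)) = 1/(1/144660) = 144660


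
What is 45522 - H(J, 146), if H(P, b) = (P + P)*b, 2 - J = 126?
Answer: 81730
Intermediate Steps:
J = -124 (J = 2 - 1*126 = 2 - 126 = -124)
H(P, b) = 2*P*b (H(P, b) = (2*P)*b = 2*P*b)
45522 - H(J, 146) = 45522 - 2*(-124)*146 = 45522 - 1*(-36208) = 45522 + 36208 = 81730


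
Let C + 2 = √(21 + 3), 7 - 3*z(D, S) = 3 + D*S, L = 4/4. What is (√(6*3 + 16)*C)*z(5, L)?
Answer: 2*√34*(1 - √6)/3 ≈ -5.6346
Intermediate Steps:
L = 1 (L = 4*(¼) = 1)
z(D, S) = 4/3 - D*S/3 (z(D, S) = 7/3 - (3 + D*S)/3 = 7/3 + (-1 - D*S/3) = 4/3 - D*S/3)
C = -2 + 2*√6 (C = -2 + √(21 + 3) = -2 + √24 = -2 + 2*√6 ≈ 2.8990)
(√(6*3 + 16)*C)*z(5, L) = (√(6*3 + 16)*(-2 + 2*√6))*(4/3 - ⅓*5*1) = (√(18 + 16)*(-2 + 2*√6))*(4/3 - 5/3) = (√34*(-2 + 2*√6))*(-⅓) = -√34*(-2 + 2*√6)/3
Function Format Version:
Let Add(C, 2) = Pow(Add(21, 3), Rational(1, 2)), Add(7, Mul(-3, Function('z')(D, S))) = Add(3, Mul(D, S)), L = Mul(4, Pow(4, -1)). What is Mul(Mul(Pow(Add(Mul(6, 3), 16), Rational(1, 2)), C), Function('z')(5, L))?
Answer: Mul(Rational(2, 3), Pow(34, Rational(1, 2)), Add(1, Mul(-1, Pow(6, Rational(1, 2))))) ≈ -5.6346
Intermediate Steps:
L = 1 (L = Mul(4, Rational(1, 4)) = 1)
Function('z')(D, S) = Add(Rational(4, 3), Mul(Rational(-1, 3), D, S)) (Function('z')(D, S) = Add(Rational(7, 3), Mul(Rational(-1, 3), Add(3, Mul(D, S)))) = Add(Rational(7, 3), Add(-1, Mul(Rational(-1, 3), D, S))) = Add(Rational(4, 3), Mul(Rational(-1, 3), D, S)))
C = Add(-2, Mul(2, Pow(6, Rational(1, 2)))) (C = Add(-2, Pow(Add(21, 3), Rational(1, 2))) = Add(-2, Pow(24, Rational(1, 2))) = Add(-2, Mul(2, Pow(6, Rational(1, 2)))) ≈ 2.8990)
Mul(Mul(Pow(Add(Mul(6, 3), 16), Rational(1, 2)), C), Function('z')(5, L)) = Mul(Mul(Pow(Add(Mul(6, 3), 16), Rational(1, 2)), Add(-2, Mul(2, Pow(6, Rational(1, 2))))), Add(Rational(4, 3), Mul(Rational(-1, 3), 5, 1))) = Mul(Mul(Pow(Add(18, 16), Rational(1, 2)), Add(-2, Mul(2, Pow(6, Rational(1, 2))))), Add(Rational(4, 3), Rational(-5, 3))) = Mul(Mul(Pow(34, Rational(1, 2)), Add(-2, Mul(2, Pow(6, Rational(1, 2))))), Rational(-1, 3)) = Mul(Rational(-1, 3), Pow(34, Rational(1, 2)), Add(-2, Mul(2, Pow(6, Rational(1, 2)))))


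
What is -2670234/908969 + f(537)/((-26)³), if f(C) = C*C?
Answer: -309050514345/15976039144 ≈ -19.345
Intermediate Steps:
f(C) = C²
-2670234/908969 + f(537)/((-26)³) = -2670234/908969 + 537²/((-26)³) = -2670234*1/908969 + 288369/(-17576) = -2670234/908969 + 288369*(-1/17576) = -2670234/908969 - 288369/17576 = -309050514345/15976039144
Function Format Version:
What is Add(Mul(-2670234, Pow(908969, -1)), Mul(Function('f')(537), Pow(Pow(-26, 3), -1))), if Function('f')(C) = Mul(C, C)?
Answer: Rational(-309050514345, 15976039144) ≈ -19.345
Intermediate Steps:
Function('f')(C) = Pow(C, 2)
Add(Mul(-2670234, Pow(908969, -1)), Mul(Function('f')(537), Pow(Pow(-26, 3), -1))) = Add(Mul(-2670234, Pow(908969, -1)), Mul(Pow(537, 2), Pow(Pow(-26, 3), -1))) = Add(Mul(-2670234, Rational(1, 908969)), Mul(288369, Pow(-17576, -1))) = Add(Rational(-2670234, 908969), Mul(288369, Rational(-1, 17576))) = Add(Rational(-2670234, 908969), Rational(-288369, 17576)) = Rational(-309050514345, 15976039144)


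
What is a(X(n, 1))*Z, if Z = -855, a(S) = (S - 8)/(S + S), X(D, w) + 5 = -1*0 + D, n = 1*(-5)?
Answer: -1539/2 ≈ -769.50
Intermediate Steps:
n = -5
X(D, w) = -5 + D (X(D, w) = -5 + (-1*0 + D) = -5 + (0 + D) = -5 + D)
a(S) = (-8 + S)/(2*S) (a(S) = (-8 + S)/((2*S)) = (-8 + S)*(1/(2*S)) = (-8 + S)/(2*S))
a(X(n, 1))*Z = ((-8 + (-5 - 5))/(2*(-5 - 5)))*(-855) = ((½)*(-8 - 10)/(-10))*(-855) = ((½)*(-⅒)*(-18))*(-855) = (9/10)*(-855) = -1539/2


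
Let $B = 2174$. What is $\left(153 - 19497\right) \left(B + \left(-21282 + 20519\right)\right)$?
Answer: $-27294384$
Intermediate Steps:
$\left(153 - 19497\right) \left(B + \left(-21282 + 20519\right)\right) = \left(153 - 19497\right) \left(2174 + \left(-21282 + 20519\right)\right) = - 19344 \left(2174 - 763\right) = \left(-19344\right) 1411 = -27294384$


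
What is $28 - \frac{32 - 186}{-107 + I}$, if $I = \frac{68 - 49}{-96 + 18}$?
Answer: $\frac{31744}{1195} \approx 26.564$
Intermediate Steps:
$I = - \frac{19}{78}$ ($I = \frac{19}{-78} = 19 \left(- \frac{1}{78}\right) = - \frac{19}{78} \approx -0.24359$)
$28 - \frac{32 - 186}{-107 + I} = 28 - \frac{32 - 186}{-107 - \frac{19}{78}} = 28 - - \frac{154}{- \frac{8365}{78}} = 28 - \left(-154\right) \left(- \frac{78}{8365}\right) = 28 - \frac{1716}{1195} = \frac{31744}{1195}$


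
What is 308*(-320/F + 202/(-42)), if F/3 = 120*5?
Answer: -69124/45 ≈ -1536.1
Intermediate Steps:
F = 1800 (F = 3*(120*5) = 3*600 = 1800)
308*(-320/F + 202/(-42)) = 308*(-320/1800 + 202/(-42)) = 308*(-320*1/1800 + 202*(-1/42)) = 308*(-8/45 - 101/21) = 308*(-1571/315) = -69124/45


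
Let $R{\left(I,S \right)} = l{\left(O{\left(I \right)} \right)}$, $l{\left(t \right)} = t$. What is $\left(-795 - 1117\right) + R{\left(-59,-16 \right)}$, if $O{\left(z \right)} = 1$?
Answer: $-1911$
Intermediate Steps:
$R{\left(I,S \right)} = 1$
$\left(-795 - 1117\right) + R{\left(-59,-16 \right)} = \left(-795 - 1117\right) + 1 = -1912 + 1 = -1911$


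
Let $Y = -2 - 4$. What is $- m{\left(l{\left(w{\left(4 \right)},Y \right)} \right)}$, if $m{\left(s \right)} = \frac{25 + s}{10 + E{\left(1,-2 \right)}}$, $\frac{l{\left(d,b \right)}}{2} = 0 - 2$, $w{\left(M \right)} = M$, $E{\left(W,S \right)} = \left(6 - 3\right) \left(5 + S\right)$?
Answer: $- \frac{21}{19} \approx -1.1053$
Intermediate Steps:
$Y = -6$
$E{\left(W,S \right)} = 15 + 3 S$ ($E{\left(W,S \right)} = 3 \left(5 + S\right) = 15 + 3 S$)
$l{\left(d,b \right)} = -4$ ($l{\left(d,b \right)} = 2 \left(0 - 2\right) = 2 \left(-2\right) = -4$)
$m{\left(s \right)} = \frac{25}{19} + \frac{s}{19}$ ($m{\left(s \right)} = \frac{25 + s}{10 + \left(15 + 3 \left(-2\right)\right)} = \frac{25 + s}{10 + \left(15 - 6\right)} = \frac{25 + s}{10 + 9} = \frac{25 + s}{19} = \left(25 + s\right) \frac{1}{19} = \frac{25}{19} + \frac{s}{19}$)
$- m{\left(l{\left(w{\left(4 \right)},Y \right)} \right)} = - (\frac{25}{19} + \frac{1}{19} \left(-4\right)) = - (\frac{25}{19} - \frac{4}{19}) = \left(-1\right) \frac{21}{19} = - \frac{21}{19}$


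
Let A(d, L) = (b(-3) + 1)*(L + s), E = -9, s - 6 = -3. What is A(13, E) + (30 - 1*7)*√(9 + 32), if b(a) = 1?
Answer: -12 + 23*√41 ≈ 135.27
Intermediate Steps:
s = 3 (s = 6 - 3 = 3)
A(d, L) = 6 + 2*L (A(d, L) = (1 + 1)*(L + 3) = 2*(3 + L) = 6 + 2*L)
A(13, E) + (30 - 1*7)*√(9 + 32) = (6 + 2*(-9)) + (30 - 1*7)*√(9 + 32) = (6 - 18) + (30 - 7)*√41 = -12 + 23*√41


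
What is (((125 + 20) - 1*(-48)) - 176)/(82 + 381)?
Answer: 17/463 ≈ 0.036717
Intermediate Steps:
(((125 + 20) - 1*(-48)) - 176)/(82 + 381) = ((145 + 48) - 176)/463 = (193 - 176)*(1/463) = 17*(1/463) = 17/463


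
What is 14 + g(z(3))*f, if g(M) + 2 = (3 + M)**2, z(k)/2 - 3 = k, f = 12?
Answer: 2690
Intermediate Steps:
z(k) = 6 + 2*k
g(M) = -2 + (3 + M)**2
14 + g(z(3))*f = 14 + (-2 + (3 + (6 + 2*3))**2)*12 = 14 + (-2 + (3 + (6 + 6))**2)*12 = 14 + (-2 + (3 + 12)**2)*12 = 14 + (-2 + 15**2)*12 = 14 + (-2 + 225)*12 = 14 + 223*12 = 14 + 2676 = 2690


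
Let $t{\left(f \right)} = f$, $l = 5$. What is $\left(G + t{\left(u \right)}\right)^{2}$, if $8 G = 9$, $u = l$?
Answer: $\frac{2401}{64} \approx 37.516$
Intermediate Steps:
$u = 5$
$G = \frac{9}{8}$ ($G = \frac{1}{8} \cdot 9 = \frac{9}{8} \approx 1.125$)
$\left(G + t{\left(u \right)}\right)^{2} = \left(\frac{9}{8} + 5\right)^{2} = \left(\frac{49}{8}\right)^{2} = \frac{2401}{64}$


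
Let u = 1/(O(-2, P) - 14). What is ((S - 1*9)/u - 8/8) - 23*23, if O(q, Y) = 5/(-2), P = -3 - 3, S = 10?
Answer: -1093/2 ≈ -546.50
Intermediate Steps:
P = -6
O(q, Y) = -5/2 (O(q, Y) = 5*(-½) = -5/2)
u = -2/33 (u = 1/(-5/2 - 14) = 1/(-33/2) = -2/33 ≈ -0.060606)
((S - 1*9)/u - 8/8) - 23*23 = ((10 - 1*9)/(-2/33) - 8/8) - 23*23 = ((10 - 9)*(-33/2) - 8*⅛) - 529 = (1*(-33/2) - 1) - 529 = (-33/2 - 1) - 529 = -35/2 - 529 = -1093/2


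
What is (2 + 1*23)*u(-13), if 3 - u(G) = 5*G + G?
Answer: 2025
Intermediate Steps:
u(G) = 3 - 6*G (u(G) = 3 - (5*G + G) = 3 - 6*G)
(2 + 1*23)*u(-13) = (2 + 1*23)*(3 - 6*(-13)) = (2 + 23)*(3 + 78) = 25*81 = 2025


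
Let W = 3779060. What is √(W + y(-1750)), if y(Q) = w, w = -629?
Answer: √3778431 ≈ 1943.8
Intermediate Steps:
y(Q) = -629
√(W + y(-1750)) = √(3779060 - 629) = √3778431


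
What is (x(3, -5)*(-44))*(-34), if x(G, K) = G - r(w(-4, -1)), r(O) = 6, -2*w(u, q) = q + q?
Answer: -4488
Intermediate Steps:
w(u, q) = -q (w(u, q) = -(q + q)/2 = -q)
x(G, K) = -6 + G (x(G, K) = G - 1*6 = G - 6 = -6 + G)
(x(3, -5)*(-44))*(-34) = ((-6 + 3)*(-44))*(-34) = -3*(-44)*(-34) = 132*(-34) = -4488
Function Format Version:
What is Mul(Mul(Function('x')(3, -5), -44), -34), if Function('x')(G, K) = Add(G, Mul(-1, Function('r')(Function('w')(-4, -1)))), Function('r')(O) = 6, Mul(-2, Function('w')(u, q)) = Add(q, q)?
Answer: -4488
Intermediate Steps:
Function('w')(u, q) = Mul(-1, q) (Function('w')(u, q) = Mul(Rational(-1, 2), Add(q, q)) = Mul(Rational(-1, 2), Mul(2, q)) = Mul(-1, q))
Function('x')(G, K) = Add(-6, G) (Function('x')(G, K) = Add(G, Mul(-1, 6)) = Add(G, -6) = Add(-6, G))
Mul(Mul(Function('x')(3, -5), -44), -34) = Mul(Mul(Add(-6, 3), -44), -34) = Mul(Mul(-3, -44), -34) = Mul(132, -34) = -4488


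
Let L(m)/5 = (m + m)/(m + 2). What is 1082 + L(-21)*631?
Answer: 153068/19 ≈ 8056.2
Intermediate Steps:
L(m) = 10*m/(2 + m) (L(m) = 5*((m + m)/(m + 2)) = 5*((2*m)/(2 + m)) = 5*(2*m/(2 + m)) = 10*m/(2 + m))
1082 + L(-21)*631 = 1082 + (10*(-21)/(2 - 21))*631 = 1082 + (10*(-21)/(-19))*631 = 1082 + (10*(-21)*(-1/19))*631 = 1082 + (210/19)*631 = 1082 + 132510/19 = 153068/19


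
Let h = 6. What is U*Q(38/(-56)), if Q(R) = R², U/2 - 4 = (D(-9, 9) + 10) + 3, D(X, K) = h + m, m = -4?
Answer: 6859/392 ≈ 17.497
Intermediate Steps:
D(X, K) = 2 (D(X, K) = 6 - 4 = 2)
U = 38 (U = 8 + 2*((2 + 10) + 3) = 8 + 2*(12 + 3) = 8 + 2*15 = 8 + 30 = 38)
U*Q(38/(-56)) = 38*(38/(-56))² = 38*(38*(-1/56))² = 38*(-19/28)² = 38*(361/784) = 6859/392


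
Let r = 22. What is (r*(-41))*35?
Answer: -31570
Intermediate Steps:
(r*(-41))*35 = (22*(-41))*35 = -902*35 = -31570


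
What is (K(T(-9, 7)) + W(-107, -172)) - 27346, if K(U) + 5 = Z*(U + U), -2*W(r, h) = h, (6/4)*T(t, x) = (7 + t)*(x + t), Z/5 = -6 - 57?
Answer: -28945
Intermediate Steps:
Z = -315 (Z = 5*(-6 - 57) = 5*(-63) = -315)
T(t, x) = 2*(7 + t)*(t + x)/3 (T(t, x) = 2*((7 + t)*(x + t))/3 = 2*((7 + t)*(t + x))/3 = 2*(7 + t)*(t + x)/3)
W(r, h) = -h/2
K(U) = -5 - 630*U (K(U) = -5 - 315*(U + U) = -5 - 630*U)
(K(T(-9, 7)) + W(-107, -172)) - 27346 = ((-5 - 630*((2/3)*(-9)**2 + (14/3)*(-9) + (14/3)*7 + (2/3)*(-9)*7)) - 1/2*(-172)) - 27346 = ((-5 - 630*((2/3)*81 - 42 + 98/3 - 42)) + 86) - 27346 = ((-5 - 630*(54 - 42 + 98/3 - 42)) + 86) - 27346 = ((-5 - 630*8/3) + 86) - 27346 = ((-5 - 1680) + 86) - 27346 = (-1685 + 86) - 27346 = -1599 - 27346 = -28945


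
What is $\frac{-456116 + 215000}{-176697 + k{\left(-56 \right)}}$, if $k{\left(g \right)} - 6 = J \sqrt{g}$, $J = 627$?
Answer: $\frac{4733669684}{3471302745} + \frac{33595496 i \sqrt{14}}{3471302745} \approx 1.3637 + 0.036212 i$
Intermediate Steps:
$k{\left(g \right)} = 6 + 627 \sqrt{g}$
$\frac{-456116 + 215000}{-176697 + k{\left(-56 \right)}} = \frac{-456116 + 215000}{-176697 + \left(6 + 627 \sqrt{-56}\right)} = - \frac{241116}{-176697 + \left(6 + 627 \cdot 2 i \sqrt{14}\right)} = - \frac{241116}{-176697 + \left(6 + 1254 i \sqrt{14}\right)} = - \frac{241116}{-176691 + 1254 i \sqrt{14}}$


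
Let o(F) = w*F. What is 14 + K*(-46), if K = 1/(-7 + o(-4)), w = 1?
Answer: 200/11 ≈ 18.182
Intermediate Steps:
o(F) = F (o(F) = 1*F = F)
K = -1/11 (K = 1/(-7 - 4) = 1/(-11) = -1/11 ≈ -0.090909)
14 + K*(-46) = 14 - 1/11*(-46) = 14 + 46/11 = 200/11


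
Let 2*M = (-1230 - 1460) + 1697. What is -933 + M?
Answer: -2859/2 ≈ -1429.5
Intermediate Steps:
M = -993/2 (M = ((-1230 - 1460) + 1697)/2 = (-2690 + 1697)/2 = (½)*(-993) = -993/2 ≈ -496.50)
-933 + M = -933 - 993/2 = -2859/2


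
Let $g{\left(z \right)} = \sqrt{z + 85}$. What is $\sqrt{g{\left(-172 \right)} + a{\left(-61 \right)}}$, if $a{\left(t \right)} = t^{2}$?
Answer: $\sqrt{3721 + i \sqrt{87}} \approx 61.0 + 0.07645 i$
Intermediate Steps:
$g{\left(z \right)} = \sqrt{85 + z}$
$\sqrt{g{\left(-172 \right)} + a{\left(-61 \right)}} = \sqrt{\sqrt{85 - 172} + \left(-61\right)^{2}} = \sqrt{\sqrt{-87} + 3721} = \sqrt{i \sqrt{87} + 3721} = \sqrt{3721 + i \sqrt{87}}$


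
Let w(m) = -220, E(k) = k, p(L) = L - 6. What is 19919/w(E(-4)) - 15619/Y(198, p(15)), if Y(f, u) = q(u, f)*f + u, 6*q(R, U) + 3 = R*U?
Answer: -146625023/1614690 ≈ -90.807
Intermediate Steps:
p(L) = -6 + L
q(R, U) = -½ + R*U/6 (q(R, U) = -½ + (R*U)/6 = -½ + R*U/6)
Y(f, u) = u + f*(-½ + f*u/6) (Y(f, u) = (-½ + u*f/6)*f + u = (-½ + f*u/6)*f + u = f*(-½ + f*u/6) + u = u + f*(-½ + f*u/6))
19919/w(E(-4)) - 15619/Y(198, p(15)) = 19919/(-220) - 15619/((-6 + 15) + (⅙)*198*(-3 + 198*(-6 + 15))) = 19919*(-1/220) - 15619/(9 + (⅙)*198*(-3 + 198*9)) = -19919/220 - 15619/(9 + (⅙)*198*(-3 + 1782)) = -19919/220 - 15619/(9 + (⅙)*198*1779) = -19919/220 - 15619/(9 + 58707) = -19919/220 - 15619/58716 = -146625023/1614690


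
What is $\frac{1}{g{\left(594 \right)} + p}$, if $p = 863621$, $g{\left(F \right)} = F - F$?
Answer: $\frac{1}{863621} \approx 1.1579 \cdot 10^{-6}$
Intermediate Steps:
$g{\left(F \right)} = 0$
$\frac{1}{g{\left(594 \right)} + p} = \frac{1}{0 + 863621} = \frac{1}{863621}$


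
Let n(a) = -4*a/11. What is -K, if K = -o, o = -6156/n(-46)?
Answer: -16929/46 ≈ -368.02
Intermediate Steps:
n(a) = -4*a/11
o = -16929/46 (o = -6156/((-4/11*(-46))) = -6156/184/11 = -6156*11/184 = -16929/46 ≈ -368.02)
K = 16929/46 (K = -1*(-16929/46) = 16929/46 ≈ 368.02)
-K = -1*16929/46 = -16929/46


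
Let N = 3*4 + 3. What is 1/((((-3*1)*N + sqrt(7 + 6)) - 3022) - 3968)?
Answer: -7035/49491212 - sqrt(13)/49491212 ≈ -0.00014222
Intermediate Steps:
N = 15 (N = 12 + 3 = 15)
1/((((-3*1)*N + sqrt(7 + 6)) - 3022) - 3968) = 1/(((-3*1*15 + sqrt(7 + 6)) - 3022) - 3968) = 1/(((-3*15 + sqrt(13)) - 3022) - 3968) = 1/(((-45 + sqrt(13)) - 3022) - 3968) = 1/((-3067 + sqrt(13)) - 3968) = 1/(-7035 + sqrt(13))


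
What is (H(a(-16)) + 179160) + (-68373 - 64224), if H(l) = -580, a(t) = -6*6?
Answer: 45983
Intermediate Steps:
a(t) = -36
(H(a(-16)) + 179160) + (-68373 - 64224) = (-580 + 179160) + (-68373 - 64224) = 178580 - 132597 = 45983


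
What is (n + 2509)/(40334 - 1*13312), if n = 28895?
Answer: 15702/13511 ≈ 1.1622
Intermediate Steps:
(n + 2509)/(40334 - 1*13312) = (28895 + 2509)/(40334 - 1*13312) = 31404/(40334 - 13312) = 31404/27022 = 31404*(1/27022) = 15702/13511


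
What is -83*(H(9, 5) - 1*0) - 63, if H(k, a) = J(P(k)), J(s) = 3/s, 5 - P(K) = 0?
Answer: -564/5 ≈ -112.80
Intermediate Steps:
P(K) = 5 (P(K) = 5 - 1*0 = 5 + 0 = 5)
H(k, a) = ⅗ (H(k, a) = 3/5 = 3*(⅕) = ⅗)
-83*(H(9, 5) - 1*0) - 63 = -83*(⅗ - 1*0) - 63 = -83*(⅗ + 0) - 63 = -83*⅗ - 63 = -249/5 - 63 = -564/5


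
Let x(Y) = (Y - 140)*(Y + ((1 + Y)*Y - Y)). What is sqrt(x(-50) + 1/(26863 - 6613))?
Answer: I*sqrt(94263749990)/450 ≈ 682.28*I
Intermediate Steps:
x(Y) = Y*(1 + Y)*(-140 + Y) (x(Y) = (-140 + Y)*(Y + (Y*(1 + Y) - Y)) = (-140 + Y)*(Y + (-Y + Y*(1 + Y))) = (-140 + Y)*(Y*(1 + Y)) = Y*(1 + Y)*(-140 + Y))
sqrt(x(-50) + 1/(26863 - 6613)) = sqrt(-50*(-140 + (-50)**2 - 139*(-50)) + 1/(26863 - 6613)) = sqrt(-50*(-140 + 2500 + 6950) + 1/20250) = sqrt(-50*9310 + 1/20250) = sqrt(-465500 + 1/20250) = sqrt(-9426374999/20250) = I*sqrt(94263749990)/450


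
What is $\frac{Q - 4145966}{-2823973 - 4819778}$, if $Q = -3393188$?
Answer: $\frac{7539154}{7643751} \approx 0.98632$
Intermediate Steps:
$\frac{Q - 4145966}{-2823973 - 4819778} = \frac{-3393188 - 4145966}{-2823973 - 4819778} = - \frac{7539154}{-7643751} = \left(-7539154\right) \left(- \frac{1}{7643751}\right) = \frac{7539154}{7643751}$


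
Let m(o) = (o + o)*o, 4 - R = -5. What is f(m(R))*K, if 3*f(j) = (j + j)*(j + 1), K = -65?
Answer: -1144260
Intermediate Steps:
R = 9 (R = 4 - 1*(-5) = 4 + 5 = 9)
m(o) = 2*o² (m(o) = (2*o)*o = 2*o²)
f(j) = 2*j*(1 + j)/3 (f(j) = ((j + j)*(j + 1))/3 = ((2*j)*(1 + j))/3 = (2*j*(1 + j))/3 = 2*j*(1 + j)/3)
f(m(R))*K = (2*(2*9²)*(1 + 2*9²)/3)*(-65) = (2*(2*81)*(1 + 2*81)/3)*(-65) = ((⅔)*162*(1 + 162))*(-65) = ((⅔)*162*163)*(-65) = 17604*(-65) = -1144260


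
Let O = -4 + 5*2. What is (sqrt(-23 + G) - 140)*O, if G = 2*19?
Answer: -840 + 6*sqrt(15) ≈ -816.76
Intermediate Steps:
G = 38
O = 6 (O = -4 + 10 = 6)
(sqrt(-23 + G) - 140)*O = (sqrt(-23 + 38) - 140)*6 = (sqrt(15) - 140)*6 = (-140 + sqrt(15))*6 = -840 + 6*sqrt(15)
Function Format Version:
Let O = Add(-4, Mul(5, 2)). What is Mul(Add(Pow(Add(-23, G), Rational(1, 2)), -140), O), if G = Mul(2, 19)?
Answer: Add(-840, Mul(6, Pow(15, Rational(1, 2)))) ≈ -816.76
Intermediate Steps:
G = 38
O = 6 (O = Add(-4, 10) = 6)
Mul(Add(Pow(Add(-23, G), Rational(1, 2)), -140), O) = Mul(Add(Pow(Add(-23, 38), Rational(1, 2)), -140), 6) = Mul(Add(Pow(15, Rational(1, 2)), -140), 6) = Mul(Add(-140, Pow(15, Rational(1, 2))), 6) = Add(-840, Mul(6, Pow(15, Rational(1, 2))))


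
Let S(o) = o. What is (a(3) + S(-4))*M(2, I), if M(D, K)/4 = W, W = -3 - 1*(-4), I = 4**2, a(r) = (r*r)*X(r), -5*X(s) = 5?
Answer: -52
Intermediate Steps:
X(s) = -1 (X(s) = -1/5*5 = -1)
a(r) = -r**2 (a(r) = (r*r)*(-1) = r**2*(-1) = -r**2)
I = 16
W = 1 (W = -3 + 4 = 1)
M(D, K) = 4 (M(D, K) = 4*1 = 4)
(a(3) + S(-4))*M(2, I) = (-1*3**2 - 4)*4 = (-1*9 - 4)*4 = (-9 - 4)*4 = -13*4 = -52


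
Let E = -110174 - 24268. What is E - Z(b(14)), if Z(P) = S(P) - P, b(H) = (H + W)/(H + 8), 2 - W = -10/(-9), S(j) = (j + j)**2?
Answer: -1317677365/9801 ≈ -1.3444e+5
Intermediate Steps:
S(j) = 4*j**2 (S(j) = (2*j)**2 = 4*j**2)
W = 8/9 (W = 2 - (-10)/(-9) = 2 - (-10)*(-1)/9 = 2 - 1*10/9 = 2 - 10/9 = 8/9 ≈ 0.88889)
b(H) = (8/9 + H)/(8 + H) (b(H) = (H + 8/9)/(H + 8) = (8/9 + H)/(8 + H))
Z(P) = -P + 4*P**2 (Z(P) = 4*P**2 - P = -P + 4*P**2)
E = -134442
E - Z(b(14)) = -134442 - (8/9 + 14)/(8 + 14)*(-1 + 4*((8/9 + 14)/(8 + 14))) = -134442 - (134/9)/22*(-1 + 4*((134/9)/22)) = -134442 - (1/22)*(134/9)*(-1 + 4*((1/22)*(134/9))) = -134442 - 67*(-1 + 4*(67/99))/99 = -134442 - 67*(-1 + 268/99)/99 = -134442 - 67*169/(99*99) = -134442 - 1*11323/9801 = -134442 - 11323/9801 = -1317677365/9801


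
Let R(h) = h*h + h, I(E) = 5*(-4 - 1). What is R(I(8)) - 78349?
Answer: -77749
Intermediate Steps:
I(E) = -25 (I(E) = 5*(-5) = -25)
R(h) = h + h**2 (R(h) = h**2 + h = h + h**2)
R(I(8)) - 78349 = -25*(1 - 25) - 78349 = -25*(-24) - 78349 = 600 - 78349 = -77749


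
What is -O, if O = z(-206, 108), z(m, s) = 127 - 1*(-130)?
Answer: -257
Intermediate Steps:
z(m, s) = 257 (z(m, s) = 127 + 130 = 257)
O = 257
-O = -1*257 = -257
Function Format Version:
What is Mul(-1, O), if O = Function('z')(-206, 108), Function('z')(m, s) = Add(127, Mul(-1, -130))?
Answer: -257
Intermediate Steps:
Function('z')(m, s) = 257 (Function('z')(m, s) = Add(127, 130) = 257)
O = 257
Mul(-1, O) = Mul(-1, 257) = -257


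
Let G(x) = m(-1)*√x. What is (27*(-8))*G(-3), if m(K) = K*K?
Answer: -216*I*√3 ≈ -374.12*I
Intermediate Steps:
m(K) = K²
G(x) = √x (G(x) = (-1)²*√x = 1*√x = √x)
(27*(-8))*G(-3) = (27*(-8))*√(-3) = -216*I*√3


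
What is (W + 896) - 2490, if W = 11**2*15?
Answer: 221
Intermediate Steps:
W = 1815 (W = 121*15 = 1815)
(W + 896) - 2490 = (1815 + 896) - 2490 = 2711 - 2490 = 221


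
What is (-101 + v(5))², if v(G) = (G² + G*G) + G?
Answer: 2116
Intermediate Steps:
v(G) = G + 2*G² (v(G) = (G² + G²) + G = 2*G² + G = G + 2*G²)
(-101 + v(5))² = (-101 + 5*(1 + 2*5))² = (-101 + 5*(1 + 10))² = (-101 + 5*11)² = (-101 + 55)² = (-46)² = 2116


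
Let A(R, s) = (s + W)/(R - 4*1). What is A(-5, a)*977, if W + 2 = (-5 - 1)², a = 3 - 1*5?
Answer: -31264/9 ≈ -3473.8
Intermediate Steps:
a = -2 (a = 3 - 5 = -2)
W = 34 (W = -2 + (-5 - 1)² = -2 + (-6)² = -2 + 36 = 34)
A(R, s) = (34 + s)/(-4 + R) (A(R, s) = (s + 34)/(R - 4*1) = (34 + s)/(R - 4) = (34 + s)/(-4 + R))
A(-5, a)*977 = ((34 - 2)/(-4 - 5))*977 = (32/(-9))*977 = -⅑*32*977 = -32/9*977 = -31264/9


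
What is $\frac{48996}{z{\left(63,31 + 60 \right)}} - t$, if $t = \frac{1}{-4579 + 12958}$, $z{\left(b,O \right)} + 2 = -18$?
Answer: $- \frac{102634376}{41895} \approx -2449.8$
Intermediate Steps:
$z{\left(b,O \right)} = -20$ ($z{\left(b,O \right)} = -2 - 18 = -20$)
$t = \frac{1}{8379} \approx 0.00011935$
$\frac{48996}{z{\left(63,31 + 60 \right)}} - t = \frac{48996}{-20} - \frac{1}{8379} = 48996 \left(- \frac{1}{20}\right) - \frac{1}{8379} = - \frac{12249}{5} - \frac{1}{8379} = - \frac{102634376}{41895}$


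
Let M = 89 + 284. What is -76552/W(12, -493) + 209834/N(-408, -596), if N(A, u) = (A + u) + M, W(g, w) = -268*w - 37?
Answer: -27764647870/83346897 ≈ -333.12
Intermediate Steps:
M = 373
W(g, w) = -37 - 268*w
N(A, u) = 373 + A + u (N(A, u) = (A + u) + 373 = 373 + A + u)
-76552/W(12, -493) + 209834/N(-408, -596) = -76552/(-37 - 268*(-493)) + 209834/(373 - 408 - 596) = -76552/(-37 + 132124) + 209834/(-631) = -76552/132087 + 209834*(-1/631) = -76552*1/132087 - 209834/631 = -76552/132087 - 209834/631 = -27764647870/83346897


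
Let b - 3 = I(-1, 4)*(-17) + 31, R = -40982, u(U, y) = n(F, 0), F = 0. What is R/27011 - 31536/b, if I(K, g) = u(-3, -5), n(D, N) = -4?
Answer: -142666510/459187 ≈ -310.69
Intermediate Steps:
u(U, y) = -4
I(K, g) = -4
b = 102 (b = 3 + (-4*(-17) + 31) = 3 + (68 + 31) = 3 + 99 = 102)
R/27011 - 31536/b = -40982/27011 - 31536/102 = -40982*1/27011 - 31536*1/102 = -40982/27011 - 5256/17 = -142666510/459187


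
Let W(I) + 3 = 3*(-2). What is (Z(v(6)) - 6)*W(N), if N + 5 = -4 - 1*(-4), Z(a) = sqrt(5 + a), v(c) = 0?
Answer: 54 - 9*sqrt(5) ≈ 33.875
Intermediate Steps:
N = -5 (N = -5 + (-4 - 1*(-4)) = -5 + (-4 + 4) = -5 + 0 = -5)
W(I) = -9 (W(I) = -3 + 3*(-2) = -3 - 6 = -9)
(Z(v(6)) - 6)*W(N) = (sqrt(5 + 0) - 6)*(-9) = (sqrt(5) - 6)*(-9) = (-6 + sqrt(5))*(-9) = 54 - 9*sqrt(5)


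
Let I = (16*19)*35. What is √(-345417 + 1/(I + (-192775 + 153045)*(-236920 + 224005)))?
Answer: I*√1856058199558369855390/73303370 ≈ 587.72*I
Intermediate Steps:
I = 10640 (I = 304*35 = 10640)
√(-345417 + 1/(I + (-192775 + 153045)*(-236920 + 224005))) = √(-345417 + 1/(10640 + (-192775 + 153045)*(-236920 + 224005))) = √(-345417 + 1/(10640 - 39730*(-12915))) = √(-345417 + 1/(10640 + 513112950)) = √(-345417 + 1/513123590) = √(-177241611087029/513123590) = I*√1856058199558369855390/73303370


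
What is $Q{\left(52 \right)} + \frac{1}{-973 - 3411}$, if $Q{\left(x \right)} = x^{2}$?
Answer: $\frac{11854335}{4384} \approx 2704.0$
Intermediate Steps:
$Q{\left(52 \right)} + \frac{1}{-973 - 3411} = 52^{2} + \frac{1}{-973 - 3411} = 2704 + \frac{1}{-4384} = 2704 - \frac{1}{4384} = \frac{11854335}{4384}$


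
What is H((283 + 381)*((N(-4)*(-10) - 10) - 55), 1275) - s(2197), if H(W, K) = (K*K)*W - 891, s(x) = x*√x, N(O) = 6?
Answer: -134926875891 - 28561*√13 ≈ -1.3493e+11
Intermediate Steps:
s(x) = x^(3/2)
H(W, K) = -891 + W*K² (H(W, K) = K²*W - 891 = W*K² - 891 = -891 + W*K²)
H((283 + 381)*((N(-4)*(-10) - 10) - 55), 1275) - s(2197) = (-891 + ((283 + 381)*((6*(-10) - 10) - 55))*1275²) - 2197^(3/2) = (-891 + (664*((-60 - 10) - 55))*1625625) - 28561*√13 = (-891 + (664*(-70 - 55))*1625625) - 28561*√13 = (-891 + (664*(-125))*1625625) - 28561*√13 = (-891 - 83000*1625625) - 28561*√13 = (-891 - 134926875000) - 28561*√13 = -134926875891 - 28561*√13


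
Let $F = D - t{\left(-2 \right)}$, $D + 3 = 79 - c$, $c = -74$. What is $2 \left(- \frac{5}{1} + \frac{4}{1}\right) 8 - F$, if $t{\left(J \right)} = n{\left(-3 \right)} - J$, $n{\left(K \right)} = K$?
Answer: $-167$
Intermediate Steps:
$D = 150$ ($D = -3 + \left(79 - -74\right) = -3 + \left(79 + 74\right) = -3 + 153 = 150$)
$t{\left(J \right)} = -3 - J$
$F = 151$ ($F = 150 - \left(-3 - -2\right) = 150 - \left(-3 + 2\right) = 150 - -1 = 150 + 1 = 151$)
$2 \left(- \frac{5}{1} + \frac{4}{1}\right) 8 - F = 2 \left(- \frac{5}{1} + \frac{4}{1}\right) 8 - 151 = 2 \left(\left(-5\right) 1 + 4 \cdot 1\right) 8 - 151 = 2 \left(-5 + 4\right) 8 - 151 = 2 \left(-1\right) 8 - 151 = \left(-2\right) 8 - 151 = -16 - 151 = -167$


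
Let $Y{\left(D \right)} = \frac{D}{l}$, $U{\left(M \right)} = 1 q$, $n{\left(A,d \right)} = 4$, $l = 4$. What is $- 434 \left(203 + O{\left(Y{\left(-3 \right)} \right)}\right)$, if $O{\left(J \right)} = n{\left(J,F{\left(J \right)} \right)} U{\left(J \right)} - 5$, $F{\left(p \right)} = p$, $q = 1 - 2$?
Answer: $-84196$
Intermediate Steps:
$q = -1$
$U{\left(M \right)} = -1$ ($U{\left(M \right)} = 1 \left(-1\right) = -1$)
$Y{\left(D \right)} = \frac{D}{4}$
$O{\left(J \right)} = -9$ ($O{\left(J \right)} = 4 \left(-1\right) - 5 = -4 - 5 = -9$)
$- 434 \left(203 + O{\left(Y{\left(-3 \right)} \right)}\right) = - 434 \left(203 - 9\right) = \left(-434\right) 194 = -84196$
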